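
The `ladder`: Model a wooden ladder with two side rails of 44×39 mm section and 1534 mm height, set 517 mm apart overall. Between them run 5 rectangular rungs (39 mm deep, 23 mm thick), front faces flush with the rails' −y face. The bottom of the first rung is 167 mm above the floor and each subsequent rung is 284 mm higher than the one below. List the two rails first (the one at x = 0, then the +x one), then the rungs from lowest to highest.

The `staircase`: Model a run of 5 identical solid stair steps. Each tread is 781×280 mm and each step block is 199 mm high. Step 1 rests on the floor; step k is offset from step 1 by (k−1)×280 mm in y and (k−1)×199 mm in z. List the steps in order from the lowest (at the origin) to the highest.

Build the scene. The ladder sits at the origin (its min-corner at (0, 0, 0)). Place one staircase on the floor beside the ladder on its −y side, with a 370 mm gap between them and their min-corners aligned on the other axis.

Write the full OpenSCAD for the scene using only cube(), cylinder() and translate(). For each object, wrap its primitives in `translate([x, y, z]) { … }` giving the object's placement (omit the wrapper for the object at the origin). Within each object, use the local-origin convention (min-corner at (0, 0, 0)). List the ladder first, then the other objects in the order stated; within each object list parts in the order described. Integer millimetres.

cube([44, 39, 1534]);
translate([473, 0, 0]) cube([44, 39, 1534]);
translate([44, 0, 167]) cube([429, 39, 23]);
translate([44, 0, 451]) cube([429, 39, 23]);
translate([44, 0, 735]) cube([429, 39, 23]);
translate([44, 0, 1019]) cube([429, 39, 23]);
translate([44, 0, 1303]) cube([429, 39, 23]);
translate([0, -1770, 0]) {
  cube([781, 280, 199]);
  translate([0, 280, 199]) cube([781, 280, 199]);
  translate([0, 560, 398]) cube([781, 280, 199]);
  translate([0, 840, 597]) cube([781, 280, 199]);
  translate([0, 1120, 796]) cube([781, 280, 199]);
}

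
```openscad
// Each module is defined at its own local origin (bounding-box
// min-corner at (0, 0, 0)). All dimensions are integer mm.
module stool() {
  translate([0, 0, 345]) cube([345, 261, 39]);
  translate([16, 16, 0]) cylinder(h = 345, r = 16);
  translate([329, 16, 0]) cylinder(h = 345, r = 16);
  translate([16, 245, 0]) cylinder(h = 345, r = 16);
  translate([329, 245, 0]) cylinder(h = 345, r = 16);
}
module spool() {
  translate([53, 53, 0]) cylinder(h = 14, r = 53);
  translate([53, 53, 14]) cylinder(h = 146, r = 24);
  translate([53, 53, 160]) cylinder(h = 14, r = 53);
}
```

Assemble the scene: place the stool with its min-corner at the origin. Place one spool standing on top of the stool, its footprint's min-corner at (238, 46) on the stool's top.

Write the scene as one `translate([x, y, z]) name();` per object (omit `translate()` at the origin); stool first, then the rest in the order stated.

stool();
translate([238, 46, 384]) spool();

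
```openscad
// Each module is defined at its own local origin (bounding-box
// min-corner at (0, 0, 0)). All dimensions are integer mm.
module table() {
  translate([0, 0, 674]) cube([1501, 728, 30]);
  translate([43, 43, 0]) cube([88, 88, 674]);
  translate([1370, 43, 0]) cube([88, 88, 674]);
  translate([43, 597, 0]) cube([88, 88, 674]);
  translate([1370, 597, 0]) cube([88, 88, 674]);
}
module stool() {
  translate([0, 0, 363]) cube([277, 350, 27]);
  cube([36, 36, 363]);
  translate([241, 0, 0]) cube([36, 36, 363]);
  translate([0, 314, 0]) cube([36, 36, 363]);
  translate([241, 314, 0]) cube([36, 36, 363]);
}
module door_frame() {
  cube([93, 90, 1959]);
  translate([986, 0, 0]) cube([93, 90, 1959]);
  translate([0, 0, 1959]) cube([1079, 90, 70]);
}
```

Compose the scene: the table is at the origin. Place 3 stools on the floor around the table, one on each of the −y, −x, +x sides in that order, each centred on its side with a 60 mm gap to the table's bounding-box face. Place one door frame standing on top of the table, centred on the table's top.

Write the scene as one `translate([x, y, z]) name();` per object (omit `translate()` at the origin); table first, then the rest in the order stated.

table();
translate([612, -410, 0]) stool();
translate([-337, 189, 0]) stool();
translate([1561, 189, 0]) stool();
translate([211, 319, 704]) door_frame();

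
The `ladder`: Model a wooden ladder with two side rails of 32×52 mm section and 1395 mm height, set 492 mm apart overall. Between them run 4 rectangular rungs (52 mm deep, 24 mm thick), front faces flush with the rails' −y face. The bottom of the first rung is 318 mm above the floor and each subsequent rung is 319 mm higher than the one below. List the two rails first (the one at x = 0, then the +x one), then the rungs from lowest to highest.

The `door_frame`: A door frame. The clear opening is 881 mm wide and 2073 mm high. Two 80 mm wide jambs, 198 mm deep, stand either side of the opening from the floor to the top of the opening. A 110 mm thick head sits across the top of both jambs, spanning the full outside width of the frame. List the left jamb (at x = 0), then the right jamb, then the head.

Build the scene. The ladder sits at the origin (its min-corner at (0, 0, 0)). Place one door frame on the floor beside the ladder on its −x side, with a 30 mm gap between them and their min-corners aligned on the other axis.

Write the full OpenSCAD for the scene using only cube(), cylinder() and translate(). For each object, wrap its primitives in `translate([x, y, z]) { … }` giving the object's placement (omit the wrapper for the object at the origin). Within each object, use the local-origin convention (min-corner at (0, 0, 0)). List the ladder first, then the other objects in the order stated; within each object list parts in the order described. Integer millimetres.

cube([32, 52, 1395]);
translate([460, 0, 0]) cube([32, 52, 1395]);
translate([32, 0, 318]) cube([428, 52, 24]);
translate([32, 0, 637]) cube([428, 52, 24]);
translate([32, 0, 956]) cube([428, 52, 24]);
translate([32, 0, 1275]) cube([428, 52, 24]);
translate([-1071, 0, 0]) {
  cube([80, 198, 2073]);
  translate([961, 0, 0]) cube([80, 198, 2073]);
  translate([0, 0, 2073]) cube([1041, 198, 110]);
}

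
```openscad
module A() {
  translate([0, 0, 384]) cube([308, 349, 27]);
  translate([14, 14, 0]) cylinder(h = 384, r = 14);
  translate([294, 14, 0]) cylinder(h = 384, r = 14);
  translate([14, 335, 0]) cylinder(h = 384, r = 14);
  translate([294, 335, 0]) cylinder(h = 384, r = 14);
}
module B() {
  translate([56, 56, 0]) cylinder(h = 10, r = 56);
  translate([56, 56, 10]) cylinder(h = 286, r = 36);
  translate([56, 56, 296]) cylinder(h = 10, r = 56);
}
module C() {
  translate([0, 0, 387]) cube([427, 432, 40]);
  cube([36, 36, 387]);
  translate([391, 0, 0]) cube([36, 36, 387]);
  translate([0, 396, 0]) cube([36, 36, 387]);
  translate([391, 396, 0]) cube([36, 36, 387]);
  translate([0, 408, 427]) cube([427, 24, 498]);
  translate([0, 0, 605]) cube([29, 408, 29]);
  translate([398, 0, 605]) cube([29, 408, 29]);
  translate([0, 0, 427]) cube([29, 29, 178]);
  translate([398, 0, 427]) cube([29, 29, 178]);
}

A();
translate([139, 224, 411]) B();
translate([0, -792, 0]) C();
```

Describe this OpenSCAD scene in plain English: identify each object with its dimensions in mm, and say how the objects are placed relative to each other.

A is a four-legged stool. The seat is 308×349 mm, 27 mm thick, top at z = 411 mm. It stands on four round legs, each 28 mm in diameter, from z = 0 to the seat underside, each leg's axis is inset half a diameter from the nearest pair of seat edges (so the leg's bounding box is flush with the corner).

B is a spool: two coaxial disc flanges of radius 56 mm and thickness 10 mm, joined by a core cylinder of radius 36 mm and height 286 mm. The lower flange rests on z = 0 and the three cylinders share a vertical axis.

C is a chair. The seat is a 427×432×40 mm slab with its top at z = 427 mm, on four 36×36 mm corner legs (flush with the seat edges, standing on z = 0). A flat backrest 24 mm thick, 498 mm tall, spans the full seat width and rises from the seat top along its +y edge, rear face flush with the rear of the seat. Two armrests of 29×29 mm section run along each side from the seat's front edge to the front of the backrest, top faces 207 mm above the seat top and outer faces flush with the seat's x-edges; a 29×29 mm post under the front of each armrest stands on the seat at the front corner.

The spool is on top of the stool. The chair is on the floor beside the stool on its −y side.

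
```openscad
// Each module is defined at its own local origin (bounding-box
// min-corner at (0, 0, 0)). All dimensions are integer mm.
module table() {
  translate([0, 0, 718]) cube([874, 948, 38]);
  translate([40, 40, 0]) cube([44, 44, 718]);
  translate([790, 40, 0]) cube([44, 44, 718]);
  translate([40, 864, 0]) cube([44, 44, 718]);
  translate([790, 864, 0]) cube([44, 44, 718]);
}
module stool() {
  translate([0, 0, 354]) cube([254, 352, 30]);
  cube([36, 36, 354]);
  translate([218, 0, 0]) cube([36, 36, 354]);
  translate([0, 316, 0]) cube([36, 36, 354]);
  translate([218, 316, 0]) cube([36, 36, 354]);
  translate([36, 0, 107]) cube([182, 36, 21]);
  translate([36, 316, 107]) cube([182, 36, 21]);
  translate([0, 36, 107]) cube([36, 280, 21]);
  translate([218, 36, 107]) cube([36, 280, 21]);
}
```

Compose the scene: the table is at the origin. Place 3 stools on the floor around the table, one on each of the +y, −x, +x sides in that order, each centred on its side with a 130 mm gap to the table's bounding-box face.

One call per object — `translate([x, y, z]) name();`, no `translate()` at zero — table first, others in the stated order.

table();
translate([310, 1078, 0]) stool();
translate([-384, 298, 0]) stool();
translate([1004, 298, 0]) stool();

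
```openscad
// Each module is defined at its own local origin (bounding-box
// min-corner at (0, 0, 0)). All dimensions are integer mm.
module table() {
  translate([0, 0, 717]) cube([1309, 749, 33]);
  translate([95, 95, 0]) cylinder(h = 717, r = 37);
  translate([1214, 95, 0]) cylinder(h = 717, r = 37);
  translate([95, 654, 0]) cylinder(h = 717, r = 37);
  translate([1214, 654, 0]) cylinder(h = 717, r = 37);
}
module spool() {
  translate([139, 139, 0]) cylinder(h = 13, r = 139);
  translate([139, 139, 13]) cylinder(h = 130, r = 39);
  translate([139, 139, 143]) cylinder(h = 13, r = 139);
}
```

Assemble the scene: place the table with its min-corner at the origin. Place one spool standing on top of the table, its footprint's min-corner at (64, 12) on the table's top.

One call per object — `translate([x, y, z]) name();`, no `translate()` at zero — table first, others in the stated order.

table();
translate([64, 12, 750]) spool();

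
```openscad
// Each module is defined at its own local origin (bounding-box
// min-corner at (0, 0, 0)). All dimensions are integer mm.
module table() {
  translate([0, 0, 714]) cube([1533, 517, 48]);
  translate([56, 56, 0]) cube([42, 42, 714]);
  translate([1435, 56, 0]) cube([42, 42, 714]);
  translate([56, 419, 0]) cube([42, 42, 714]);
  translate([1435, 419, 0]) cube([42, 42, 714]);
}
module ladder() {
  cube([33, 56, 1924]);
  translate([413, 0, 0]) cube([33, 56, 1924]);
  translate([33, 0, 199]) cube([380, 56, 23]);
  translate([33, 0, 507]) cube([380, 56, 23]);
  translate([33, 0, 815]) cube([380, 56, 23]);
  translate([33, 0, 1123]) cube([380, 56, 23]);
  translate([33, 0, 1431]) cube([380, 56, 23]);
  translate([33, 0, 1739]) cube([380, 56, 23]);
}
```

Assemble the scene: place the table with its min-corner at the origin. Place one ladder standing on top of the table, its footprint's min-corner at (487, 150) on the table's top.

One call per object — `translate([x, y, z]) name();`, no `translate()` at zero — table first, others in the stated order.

table();
translate([487, 150, 762]) ladder();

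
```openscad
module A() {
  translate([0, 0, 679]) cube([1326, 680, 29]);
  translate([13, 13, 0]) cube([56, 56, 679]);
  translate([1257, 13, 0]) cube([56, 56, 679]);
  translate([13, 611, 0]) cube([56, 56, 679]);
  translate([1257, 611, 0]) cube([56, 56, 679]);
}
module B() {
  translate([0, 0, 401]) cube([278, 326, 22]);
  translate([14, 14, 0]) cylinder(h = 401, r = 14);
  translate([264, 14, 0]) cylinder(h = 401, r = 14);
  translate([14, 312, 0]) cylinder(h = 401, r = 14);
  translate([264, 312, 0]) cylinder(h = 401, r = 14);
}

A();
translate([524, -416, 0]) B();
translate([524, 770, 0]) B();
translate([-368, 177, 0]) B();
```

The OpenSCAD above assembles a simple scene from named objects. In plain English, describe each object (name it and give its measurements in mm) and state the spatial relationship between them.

A is a rectangular dining table. The top is 1326×680×29 mm with its upper surface at z = 708 mm. It stands on four 56×56 mm square legs, each inset 13 mm from the nearest pair of top edges, running from the floor to the underside of the top.

B is a four-legged stool. The seat is a 278×326×22 mm slab whose top surface is at z = 423 mm; four round legs, each 28 mm in diameter, run from the floor (z = 0) to the underside of the seat, each leg's axis is inset half a diameter from the nearest pair of seat edges (so the leg's bounding box is flush with the corner).

Three stools sit around the table at the −y, +y, −x sides.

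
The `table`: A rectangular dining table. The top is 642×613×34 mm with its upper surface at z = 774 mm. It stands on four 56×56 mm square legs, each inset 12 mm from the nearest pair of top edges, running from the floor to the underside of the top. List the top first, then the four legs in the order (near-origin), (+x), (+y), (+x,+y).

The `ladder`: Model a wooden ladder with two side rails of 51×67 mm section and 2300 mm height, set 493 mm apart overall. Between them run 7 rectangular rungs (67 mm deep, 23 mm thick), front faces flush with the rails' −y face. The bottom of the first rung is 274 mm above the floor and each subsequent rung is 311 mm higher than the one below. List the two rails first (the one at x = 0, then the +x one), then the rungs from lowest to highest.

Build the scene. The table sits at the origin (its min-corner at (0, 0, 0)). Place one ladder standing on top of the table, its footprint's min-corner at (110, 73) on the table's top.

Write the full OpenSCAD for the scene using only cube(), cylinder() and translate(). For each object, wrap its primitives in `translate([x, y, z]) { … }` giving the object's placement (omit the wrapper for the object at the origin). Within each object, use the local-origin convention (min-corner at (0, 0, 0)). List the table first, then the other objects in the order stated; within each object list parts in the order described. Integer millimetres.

translate([0, 0, 740]) cube([642, 613, 34]);
translate([12, 12, 0]) cube([56, 56, 740]);
translate([574, 12, 0]) cube([56, 56, 740]);
translate([12, 545, 0]) cube([56, 56, 740]);
translate([574, 545, 0]) cube([56, 56, 740]);
translate([110, 73, 774]) {
  cube([51, 67, 2300]);
  translate([442, 0, 0]) cube([51, 67, 2300]);
  translate([51, 0, 274]) cube([391, 67, 23]);
  translate([51, 0, 585]) cube([391, 67, 23]);
  translate([51, 0, 896]) cube([391, 67, 23]);
  translate([51, 0, 1207]) cube([391, 67, 23]);
  translate([51, 0, 1518]) cube([391, 67, 23]);
  translate([51, 0, 1829]) cube([391, 67, 23]);
  translate([51, 0, 2140]) cube([391, 67, 23]);
}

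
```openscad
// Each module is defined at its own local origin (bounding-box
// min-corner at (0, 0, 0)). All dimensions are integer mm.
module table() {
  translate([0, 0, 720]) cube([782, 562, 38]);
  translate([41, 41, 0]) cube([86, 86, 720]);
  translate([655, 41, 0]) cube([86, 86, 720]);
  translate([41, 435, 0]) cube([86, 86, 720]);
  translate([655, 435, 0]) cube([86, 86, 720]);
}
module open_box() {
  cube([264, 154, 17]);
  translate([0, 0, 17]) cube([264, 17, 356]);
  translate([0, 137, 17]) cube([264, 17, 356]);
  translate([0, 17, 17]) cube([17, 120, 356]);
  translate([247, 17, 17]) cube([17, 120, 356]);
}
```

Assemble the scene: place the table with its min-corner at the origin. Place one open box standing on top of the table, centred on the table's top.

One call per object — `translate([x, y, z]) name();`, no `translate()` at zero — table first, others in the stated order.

table();
translate([259, 204, 758]) open_box();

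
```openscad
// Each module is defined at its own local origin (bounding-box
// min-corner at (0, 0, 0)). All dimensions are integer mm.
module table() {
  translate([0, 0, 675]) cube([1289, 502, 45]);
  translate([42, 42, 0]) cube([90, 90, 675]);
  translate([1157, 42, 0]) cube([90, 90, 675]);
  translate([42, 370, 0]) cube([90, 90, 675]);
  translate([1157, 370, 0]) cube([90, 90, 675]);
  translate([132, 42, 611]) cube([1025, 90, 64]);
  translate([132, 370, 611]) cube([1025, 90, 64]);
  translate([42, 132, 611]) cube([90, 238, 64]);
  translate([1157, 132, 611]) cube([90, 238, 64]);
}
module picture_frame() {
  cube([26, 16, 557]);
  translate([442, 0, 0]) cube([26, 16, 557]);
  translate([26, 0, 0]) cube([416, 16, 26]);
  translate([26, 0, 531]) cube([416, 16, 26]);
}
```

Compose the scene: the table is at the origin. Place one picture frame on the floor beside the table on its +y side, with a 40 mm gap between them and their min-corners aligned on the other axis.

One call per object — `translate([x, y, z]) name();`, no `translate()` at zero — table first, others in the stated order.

table();
translate([0, 542, 0]) picture_frame();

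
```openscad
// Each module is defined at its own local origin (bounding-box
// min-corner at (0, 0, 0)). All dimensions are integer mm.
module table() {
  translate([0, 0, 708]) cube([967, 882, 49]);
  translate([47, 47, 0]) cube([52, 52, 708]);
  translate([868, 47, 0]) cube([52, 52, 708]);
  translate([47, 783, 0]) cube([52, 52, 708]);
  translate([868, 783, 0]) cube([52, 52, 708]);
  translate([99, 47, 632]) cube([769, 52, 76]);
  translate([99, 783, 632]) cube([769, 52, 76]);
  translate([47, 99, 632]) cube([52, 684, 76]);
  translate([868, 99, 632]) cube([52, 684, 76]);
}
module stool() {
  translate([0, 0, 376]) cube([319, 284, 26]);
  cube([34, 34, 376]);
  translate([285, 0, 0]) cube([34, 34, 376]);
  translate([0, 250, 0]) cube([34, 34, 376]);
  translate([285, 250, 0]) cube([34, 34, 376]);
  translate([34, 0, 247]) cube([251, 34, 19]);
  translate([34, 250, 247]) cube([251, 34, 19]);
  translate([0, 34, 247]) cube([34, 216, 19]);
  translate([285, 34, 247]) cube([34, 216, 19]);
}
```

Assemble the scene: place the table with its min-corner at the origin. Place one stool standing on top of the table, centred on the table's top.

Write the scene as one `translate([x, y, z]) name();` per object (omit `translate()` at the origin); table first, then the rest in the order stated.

table();
translate([324, 299, 757]) stool();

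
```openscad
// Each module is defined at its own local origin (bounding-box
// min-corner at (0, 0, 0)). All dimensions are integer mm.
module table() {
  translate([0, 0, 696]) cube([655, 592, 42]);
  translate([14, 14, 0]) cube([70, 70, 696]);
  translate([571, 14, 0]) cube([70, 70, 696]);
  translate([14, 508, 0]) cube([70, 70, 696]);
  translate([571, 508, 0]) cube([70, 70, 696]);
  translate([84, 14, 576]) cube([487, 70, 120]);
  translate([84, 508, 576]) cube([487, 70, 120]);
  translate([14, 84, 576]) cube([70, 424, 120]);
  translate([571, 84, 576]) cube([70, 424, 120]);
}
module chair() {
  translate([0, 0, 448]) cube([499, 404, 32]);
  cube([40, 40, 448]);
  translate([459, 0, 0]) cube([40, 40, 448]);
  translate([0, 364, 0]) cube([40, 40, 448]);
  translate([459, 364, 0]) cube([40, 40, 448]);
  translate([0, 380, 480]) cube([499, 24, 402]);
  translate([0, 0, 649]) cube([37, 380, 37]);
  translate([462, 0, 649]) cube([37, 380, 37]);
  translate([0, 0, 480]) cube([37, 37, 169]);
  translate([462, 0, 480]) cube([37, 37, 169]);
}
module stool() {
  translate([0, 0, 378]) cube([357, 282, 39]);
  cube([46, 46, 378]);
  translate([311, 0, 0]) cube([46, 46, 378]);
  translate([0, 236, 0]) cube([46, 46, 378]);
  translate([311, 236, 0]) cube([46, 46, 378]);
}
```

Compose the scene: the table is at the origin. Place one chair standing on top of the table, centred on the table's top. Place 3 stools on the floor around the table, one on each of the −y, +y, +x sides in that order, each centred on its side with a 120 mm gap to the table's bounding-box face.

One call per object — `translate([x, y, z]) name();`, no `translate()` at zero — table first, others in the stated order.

table();
translate([78, 94, 738]) chair();
translate([149, -402, 0]) stool();
translate([149, 712, 0]) stool();
translate([775, 155, 0]) stool();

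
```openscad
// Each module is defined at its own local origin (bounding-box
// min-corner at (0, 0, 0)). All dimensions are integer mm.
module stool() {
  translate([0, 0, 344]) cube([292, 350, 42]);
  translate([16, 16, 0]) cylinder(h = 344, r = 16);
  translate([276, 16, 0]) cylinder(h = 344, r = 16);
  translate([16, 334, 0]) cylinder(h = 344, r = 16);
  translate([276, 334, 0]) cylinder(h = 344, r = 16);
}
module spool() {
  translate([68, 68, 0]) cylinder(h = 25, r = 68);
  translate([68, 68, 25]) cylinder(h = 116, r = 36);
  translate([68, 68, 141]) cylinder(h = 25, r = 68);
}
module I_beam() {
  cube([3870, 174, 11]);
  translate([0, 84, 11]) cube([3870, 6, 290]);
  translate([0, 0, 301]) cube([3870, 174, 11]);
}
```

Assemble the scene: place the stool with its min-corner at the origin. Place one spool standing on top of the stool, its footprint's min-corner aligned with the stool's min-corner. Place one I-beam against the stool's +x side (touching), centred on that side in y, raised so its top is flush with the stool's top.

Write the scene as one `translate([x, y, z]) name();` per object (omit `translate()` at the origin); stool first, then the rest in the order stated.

stool();
translate([0, 0, 386]) spool();
translate([292, 88, 74]) I_beam();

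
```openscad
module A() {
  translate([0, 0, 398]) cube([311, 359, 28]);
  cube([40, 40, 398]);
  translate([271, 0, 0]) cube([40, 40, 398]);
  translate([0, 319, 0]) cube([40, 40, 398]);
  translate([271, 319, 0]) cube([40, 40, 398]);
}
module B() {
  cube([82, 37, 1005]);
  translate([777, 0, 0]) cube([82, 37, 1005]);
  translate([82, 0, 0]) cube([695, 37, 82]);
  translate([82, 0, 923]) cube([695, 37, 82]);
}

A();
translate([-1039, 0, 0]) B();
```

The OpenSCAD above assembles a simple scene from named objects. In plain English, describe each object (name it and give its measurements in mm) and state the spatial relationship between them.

A is a four-legged stool. The seat is 311×359 mm, 28 mm thick, top at z = 426 mm. It stands on four square legs, each 40×40 mm in cross-section, from z = 0 to the seat underside, each flush with a corner of the seat.

B is a rectangular picture frame lying in the x–z plane (depth along y). The opening is 695 mm wide (x) by 841 mm tall (z), surrounded by a border 82 mm wide on all four sides. The frame is 37 mm deep and is made of two full-height vertical stiles with two horizontal rails fitted between them.

The picture frame is on the floor beside the stool on its −x side.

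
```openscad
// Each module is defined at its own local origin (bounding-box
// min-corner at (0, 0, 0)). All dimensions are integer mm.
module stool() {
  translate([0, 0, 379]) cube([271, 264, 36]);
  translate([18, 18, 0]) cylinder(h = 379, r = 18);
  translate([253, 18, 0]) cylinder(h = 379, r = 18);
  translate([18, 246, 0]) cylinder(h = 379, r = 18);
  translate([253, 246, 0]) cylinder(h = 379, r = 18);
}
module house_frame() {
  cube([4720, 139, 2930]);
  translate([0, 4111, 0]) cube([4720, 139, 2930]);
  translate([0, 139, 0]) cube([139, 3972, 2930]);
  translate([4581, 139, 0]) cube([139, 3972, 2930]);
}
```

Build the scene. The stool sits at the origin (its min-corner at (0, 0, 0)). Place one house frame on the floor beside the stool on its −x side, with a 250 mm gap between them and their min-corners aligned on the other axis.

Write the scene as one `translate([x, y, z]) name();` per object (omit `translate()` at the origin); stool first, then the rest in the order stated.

stool();
translate([-4970, 0, 0]) house_frame();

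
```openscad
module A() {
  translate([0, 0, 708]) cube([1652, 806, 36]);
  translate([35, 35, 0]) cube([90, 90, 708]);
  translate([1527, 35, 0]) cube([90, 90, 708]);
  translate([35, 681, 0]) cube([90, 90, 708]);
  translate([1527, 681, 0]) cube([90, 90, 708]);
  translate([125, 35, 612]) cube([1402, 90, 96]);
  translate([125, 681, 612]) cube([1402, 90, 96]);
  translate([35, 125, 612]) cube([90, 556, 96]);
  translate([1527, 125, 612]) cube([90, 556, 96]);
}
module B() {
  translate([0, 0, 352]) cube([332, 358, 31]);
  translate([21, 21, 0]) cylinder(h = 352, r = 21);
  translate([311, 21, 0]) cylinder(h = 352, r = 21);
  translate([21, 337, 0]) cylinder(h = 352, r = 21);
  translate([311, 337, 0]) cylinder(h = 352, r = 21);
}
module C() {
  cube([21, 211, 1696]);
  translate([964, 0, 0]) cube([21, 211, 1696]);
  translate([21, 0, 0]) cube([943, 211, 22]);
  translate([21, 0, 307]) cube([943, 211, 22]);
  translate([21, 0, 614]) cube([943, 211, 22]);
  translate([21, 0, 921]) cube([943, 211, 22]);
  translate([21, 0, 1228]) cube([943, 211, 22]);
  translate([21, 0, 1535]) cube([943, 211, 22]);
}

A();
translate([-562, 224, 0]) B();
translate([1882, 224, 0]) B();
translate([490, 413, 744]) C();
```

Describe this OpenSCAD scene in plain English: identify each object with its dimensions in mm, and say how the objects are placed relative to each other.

A is a rectangular dining table. The top is 1652×806×36 mm with its upper surface at z = 744 mm. It stands on four 90×90 mm square legs, each inset 35 mm from the nearest pair of top edges, running from the floor to the underside of the top. Four apron rails, 90 mm thick and 96 mm tall, run between adjacent legs with their top edges flush with the underside of the top and their outer faces flush with the legs' outer faces.

B is a simple wooden stool: a rectangular seat 332 mm (x) by 358 mm (y), 31 mm thick, top face at z = 383 mm, on four round legs, each 42 mm in diameter. The legs rest on z = 0, each leg's axis is inset half a diameter from the nearest pair of seat edges (so the leg's bounding box is flush with the corner).

C is a bookshelf 985 mm wide overall, 211 mm deep and 1696 mm tall. The two sides are 21 mm thick vertical panels. 6 horizontal shelves of 22 mm thickness span between the inner faces of the sides; the lowest shelf sits on the floor and shelves are stacked with a clear vertical gap of 285 mm between each pair.

Two stools sit around the table at the −x, +x sides. The bookshelf is on top of the table.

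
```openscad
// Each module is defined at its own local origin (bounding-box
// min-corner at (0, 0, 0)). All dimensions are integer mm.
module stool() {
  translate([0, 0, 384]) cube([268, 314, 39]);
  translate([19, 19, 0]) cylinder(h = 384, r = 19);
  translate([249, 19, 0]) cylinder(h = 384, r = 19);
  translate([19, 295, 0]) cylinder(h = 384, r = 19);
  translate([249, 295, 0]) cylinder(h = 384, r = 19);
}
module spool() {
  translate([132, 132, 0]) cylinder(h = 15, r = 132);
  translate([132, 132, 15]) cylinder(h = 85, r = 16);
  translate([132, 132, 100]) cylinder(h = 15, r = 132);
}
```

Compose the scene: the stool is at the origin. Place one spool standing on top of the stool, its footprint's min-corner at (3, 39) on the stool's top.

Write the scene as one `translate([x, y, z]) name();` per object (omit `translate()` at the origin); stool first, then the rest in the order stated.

stool();
translate([3, 39, 423]) spool();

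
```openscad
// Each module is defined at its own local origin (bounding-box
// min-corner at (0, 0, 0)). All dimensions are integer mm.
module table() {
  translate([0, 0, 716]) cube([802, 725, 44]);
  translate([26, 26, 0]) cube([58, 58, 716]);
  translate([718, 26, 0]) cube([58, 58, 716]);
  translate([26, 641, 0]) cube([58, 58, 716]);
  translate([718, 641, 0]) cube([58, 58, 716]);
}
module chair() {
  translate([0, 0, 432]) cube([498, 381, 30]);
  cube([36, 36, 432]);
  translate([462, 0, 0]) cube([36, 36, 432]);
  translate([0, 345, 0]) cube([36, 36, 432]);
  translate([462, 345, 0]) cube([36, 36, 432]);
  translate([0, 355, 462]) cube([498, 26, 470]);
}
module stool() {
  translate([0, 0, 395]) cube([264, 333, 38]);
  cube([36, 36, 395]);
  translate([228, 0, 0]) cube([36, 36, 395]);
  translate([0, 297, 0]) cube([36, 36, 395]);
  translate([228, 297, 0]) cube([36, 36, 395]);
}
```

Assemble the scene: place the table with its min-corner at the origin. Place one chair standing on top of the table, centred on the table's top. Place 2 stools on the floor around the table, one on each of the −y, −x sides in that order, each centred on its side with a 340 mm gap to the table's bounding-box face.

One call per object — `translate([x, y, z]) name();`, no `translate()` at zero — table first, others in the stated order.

table();
translate([152, 172, 760]) chair();
translate([269, -673, 0]) stool();
translate([-604, 196, 0]) stool();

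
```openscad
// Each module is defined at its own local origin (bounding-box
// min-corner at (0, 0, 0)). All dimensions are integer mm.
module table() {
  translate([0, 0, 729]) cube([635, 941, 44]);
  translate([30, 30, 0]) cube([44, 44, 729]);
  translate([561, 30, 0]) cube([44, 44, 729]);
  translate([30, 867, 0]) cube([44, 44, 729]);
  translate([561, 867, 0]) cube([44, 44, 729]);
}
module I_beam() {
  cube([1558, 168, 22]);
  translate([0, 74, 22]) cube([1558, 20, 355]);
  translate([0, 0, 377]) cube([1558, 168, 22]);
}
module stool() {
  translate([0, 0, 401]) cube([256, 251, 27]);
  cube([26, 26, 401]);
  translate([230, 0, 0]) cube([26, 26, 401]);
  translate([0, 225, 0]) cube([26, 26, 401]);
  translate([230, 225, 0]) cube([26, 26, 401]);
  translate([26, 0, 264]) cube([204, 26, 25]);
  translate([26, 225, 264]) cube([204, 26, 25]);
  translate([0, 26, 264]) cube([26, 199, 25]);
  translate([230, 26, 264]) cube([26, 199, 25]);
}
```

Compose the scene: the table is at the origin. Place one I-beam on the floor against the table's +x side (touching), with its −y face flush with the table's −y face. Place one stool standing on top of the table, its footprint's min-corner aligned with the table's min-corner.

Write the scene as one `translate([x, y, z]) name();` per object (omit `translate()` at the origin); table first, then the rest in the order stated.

table();
translate([635, 0, 0]) I_beam();
translate([0, 0, 773]) stool();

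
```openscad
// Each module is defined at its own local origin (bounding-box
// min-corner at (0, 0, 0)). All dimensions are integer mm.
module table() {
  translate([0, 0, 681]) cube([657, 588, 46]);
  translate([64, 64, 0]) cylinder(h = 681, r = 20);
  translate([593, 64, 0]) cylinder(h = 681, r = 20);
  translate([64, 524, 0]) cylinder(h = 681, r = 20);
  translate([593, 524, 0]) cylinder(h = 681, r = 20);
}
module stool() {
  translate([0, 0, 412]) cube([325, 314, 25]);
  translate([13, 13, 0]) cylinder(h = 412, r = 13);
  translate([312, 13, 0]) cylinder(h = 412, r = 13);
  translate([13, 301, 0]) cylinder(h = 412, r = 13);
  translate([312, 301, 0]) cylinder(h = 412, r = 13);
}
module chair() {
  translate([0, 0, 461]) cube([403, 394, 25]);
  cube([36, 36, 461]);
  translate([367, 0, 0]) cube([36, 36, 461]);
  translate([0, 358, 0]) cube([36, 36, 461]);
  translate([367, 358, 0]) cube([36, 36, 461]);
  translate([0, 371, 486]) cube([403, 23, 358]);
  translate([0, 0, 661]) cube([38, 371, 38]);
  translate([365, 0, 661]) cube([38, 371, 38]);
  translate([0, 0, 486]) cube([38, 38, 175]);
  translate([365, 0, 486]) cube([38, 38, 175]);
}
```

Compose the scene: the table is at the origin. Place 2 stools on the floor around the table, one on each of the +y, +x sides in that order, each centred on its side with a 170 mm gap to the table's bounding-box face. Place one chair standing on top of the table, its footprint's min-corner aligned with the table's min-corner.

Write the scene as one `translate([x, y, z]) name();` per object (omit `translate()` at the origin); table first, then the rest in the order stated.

table();
translate([166, 758, 0]) stool();
translate([827, 137, 0]) stool();
translate([0, 0, 727]) chair();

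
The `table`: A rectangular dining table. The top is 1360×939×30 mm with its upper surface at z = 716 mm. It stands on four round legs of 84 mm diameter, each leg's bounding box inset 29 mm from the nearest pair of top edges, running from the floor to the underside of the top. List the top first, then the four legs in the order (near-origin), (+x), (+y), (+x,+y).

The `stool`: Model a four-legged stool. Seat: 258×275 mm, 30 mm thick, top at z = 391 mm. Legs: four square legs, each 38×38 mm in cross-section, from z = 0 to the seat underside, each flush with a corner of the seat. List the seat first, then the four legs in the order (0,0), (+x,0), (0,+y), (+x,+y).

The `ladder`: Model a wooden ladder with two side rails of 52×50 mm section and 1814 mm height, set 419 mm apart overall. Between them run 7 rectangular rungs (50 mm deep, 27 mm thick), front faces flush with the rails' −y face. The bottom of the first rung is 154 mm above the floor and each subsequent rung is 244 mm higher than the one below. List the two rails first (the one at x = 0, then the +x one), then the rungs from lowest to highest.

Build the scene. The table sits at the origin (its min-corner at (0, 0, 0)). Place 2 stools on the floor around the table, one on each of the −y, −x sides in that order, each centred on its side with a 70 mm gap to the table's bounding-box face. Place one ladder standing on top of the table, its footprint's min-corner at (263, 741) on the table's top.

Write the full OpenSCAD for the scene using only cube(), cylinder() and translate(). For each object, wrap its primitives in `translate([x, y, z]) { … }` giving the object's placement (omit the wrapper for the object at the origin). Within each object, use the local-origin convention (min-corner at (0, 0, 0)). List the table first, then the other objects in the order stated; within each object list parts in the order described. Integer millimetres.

translate([0, 0, 686]) cube([1360, 939, 30]);
translate([71, 71, 0]) cylinder(h = 686, r = 42);
translate([1289, 71, 0]) cylinder(h = 686, r = 42);
translate([71, 868, 0]) cylinder(h = 686, r = 42);
translate([1289, 868, 0]) cylinder(h = 686, r = 42);
translate([551, -345, 0]) {
  translate([0, 0, 361]) cube([258, 275, 30]);
  cube([38, 38, 361]);
  translate([220, 0, 0]) cube([38, 38, 361]);
  translate([0, 237, 0]) cube([38, 38, 361]);
  translate([220, 237, 0]) cube([38, 38, 361]);
}
translate([-328, 332, 0]) {
  translate([0, 0, 361]) cube([258, 275, 30]);
  cube([38, 38, 361]);
  translate([220, 0, 0]) cube([38, 38, 361]);
  translate([0, 237, 0]) cube([38, 38, 361]);
  translate([220, 237, 0]) cube([38, 38, 361]);
}
translate([263, 741, 716]) {
  cube([52, 50, 1814]);
  translate([367, 0, 0]) cube([52, 50, 1814]);
  translate([52, 0, 154]) cube([315, 50, 27]);
  translate([52, 0, 398]) cube([315, 50, 27]);
  translate([52, 0, 642]) cube([315, 50, 27]);
  translate([52, 0, 886]) cube([315, 50, 27]);
  translate([52, 0, 1130]) cube([315, 50, 27]);
  translate([52, 0, 1374]) cube([315, 50, 27]);
  translate([52, 0, 1618]) cube([315, 50, 27]);
}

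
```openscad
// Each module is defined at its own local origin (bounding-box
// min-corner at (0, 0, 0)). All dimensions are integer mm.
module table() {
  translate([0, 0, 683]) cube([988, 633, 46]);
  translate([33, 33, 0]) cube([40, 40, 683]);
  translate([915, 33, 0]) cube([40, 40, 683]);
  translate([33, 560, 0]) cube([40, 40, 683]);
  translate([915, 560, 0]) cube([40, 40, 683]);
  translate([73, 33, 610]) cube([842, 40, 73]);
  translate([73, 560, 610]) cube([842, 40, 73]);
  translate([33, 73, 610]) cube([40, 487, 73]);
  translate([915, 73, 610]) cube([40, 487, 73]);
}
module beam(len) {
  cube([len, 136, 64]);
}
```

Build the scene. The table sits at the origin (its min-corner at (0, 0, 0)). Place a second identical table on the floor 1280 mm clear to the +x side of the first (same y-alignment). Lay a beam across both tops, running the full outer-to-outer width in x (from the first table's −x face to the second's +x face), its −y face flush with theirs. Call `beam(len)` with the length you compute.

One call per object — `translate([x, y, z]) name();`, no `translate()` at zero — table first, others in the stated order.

table();
translate([2268, 0, 0]) table();
translate([0, 0, 729]) beam(3256);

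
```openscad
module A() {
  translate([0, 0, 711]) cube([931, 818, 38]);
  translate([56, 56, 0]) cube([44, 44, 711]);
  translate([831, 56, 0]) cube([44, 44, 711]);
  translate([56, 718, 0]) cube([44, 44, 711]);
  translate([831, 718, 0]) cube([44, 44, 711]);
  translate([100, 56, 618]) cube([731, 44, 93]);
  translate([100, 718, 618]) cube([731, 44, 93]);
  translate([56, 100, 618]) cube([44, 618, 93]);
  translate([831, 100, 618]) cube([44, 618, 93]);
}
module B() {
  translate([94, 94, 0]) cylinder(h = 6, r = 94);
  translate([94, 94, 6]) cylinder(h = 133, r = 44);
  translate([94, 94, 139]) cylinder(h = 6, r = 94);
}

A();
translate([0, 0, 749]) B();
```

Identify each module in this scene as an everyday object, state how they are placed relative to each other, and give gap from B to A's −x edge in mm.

The spool's min-x is at 0; the table's min-x is 0; gap = 0 mm.

A is a table. B is a spool. The spool is on top of the table. The gap from the spool to the table's −x edge is 0 mm.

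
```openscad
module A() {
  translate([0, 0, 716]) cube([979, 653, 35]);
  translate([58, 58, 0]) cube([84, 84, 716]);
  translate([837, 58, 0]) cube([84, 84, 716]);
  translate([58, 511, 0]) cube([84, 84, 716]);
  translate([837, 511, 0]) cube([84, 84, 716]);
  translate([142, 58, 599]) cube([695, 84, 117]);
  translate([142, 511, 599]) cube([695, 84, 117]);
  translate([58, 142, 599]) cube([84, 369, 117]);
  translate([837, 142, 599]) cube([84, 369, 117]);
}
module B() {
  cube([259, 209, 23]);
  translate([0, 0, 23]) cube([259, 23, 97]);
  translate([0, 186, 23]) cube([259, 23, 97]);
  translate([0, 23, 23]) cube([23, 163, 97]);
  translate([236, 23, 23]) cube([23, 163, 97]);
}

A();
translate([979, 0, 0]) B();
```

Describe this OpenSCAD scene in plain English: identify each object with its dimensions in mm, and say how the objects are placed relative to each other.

A is a table: top 979 mm (x) × 653 mm (y), 35 mm thick, upper face at z = 751 mm, on four 84×84 mm square legs, each inset 58 mm from the nearest pair of top edges, running from z = 0 to the bottom of the top. Four apron rails, 84 mm thick and 117 mm tall, run between adjacent legs with their top edges flush with the underside of the top and their outer faces flush with the legs' outer faces.

B is an open-topped rectangular box: outside dimensions 259×209×120 mm, with a uniform wall and base thickness of 23 mm. The base is a full 259×209 slab on the floor; four walls sit on top of the base. The front and back walls (the −y and +y sides) span the full width; the two side walls fit between them.

The open box is against the table's +x side, with their −y faces flush.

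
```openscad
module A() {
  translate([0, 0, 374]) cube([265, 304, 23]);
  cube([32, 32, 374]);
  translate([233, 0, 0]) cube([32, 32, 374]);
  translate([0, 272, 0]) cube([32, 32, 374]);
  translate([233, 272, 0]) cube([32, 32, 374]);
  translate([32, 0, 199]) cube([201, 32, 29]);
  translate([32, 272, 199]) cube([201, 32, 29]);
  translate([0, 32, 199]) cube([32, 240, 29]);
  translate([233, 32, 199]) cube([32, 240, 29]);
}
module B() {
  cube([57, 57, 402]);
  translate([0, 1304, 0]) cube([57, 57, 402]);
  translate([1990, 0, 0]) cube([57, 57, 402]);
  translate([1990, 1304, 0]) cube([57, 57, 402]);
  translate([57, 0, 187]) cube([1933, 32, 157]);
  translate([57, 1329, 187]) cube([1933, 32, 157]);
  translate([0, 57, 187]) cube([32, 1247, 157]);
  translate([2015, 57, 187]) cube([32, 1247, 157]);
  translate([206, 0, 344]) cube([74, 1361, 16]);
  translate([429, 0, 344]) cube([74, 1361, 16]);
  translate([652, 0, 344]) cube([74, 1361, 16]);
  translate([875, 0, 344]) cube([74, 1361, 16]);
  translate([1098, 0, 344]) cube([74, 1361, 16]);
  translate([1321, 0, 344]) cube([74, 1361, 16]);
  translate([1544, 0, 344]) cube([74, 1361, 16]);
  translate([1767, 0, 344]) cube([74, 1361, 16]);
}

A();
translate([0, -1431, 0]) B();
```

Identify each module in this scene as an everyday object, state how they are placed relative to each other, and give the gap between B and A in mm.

A is a stool. B is a bed frame. The bed frame is on the floor beside the stool on its −y side. The gap between the bed frame and the stool is 70 mm.

The bed frame's nearest face is 70 mm from the stool's −y face.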